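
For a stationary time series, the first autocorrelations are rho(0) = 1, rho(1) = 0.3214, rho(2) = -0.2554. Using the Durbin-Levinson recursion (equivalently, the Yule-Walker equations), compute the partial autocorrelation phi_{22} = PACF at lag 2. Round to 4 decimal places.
\phi_{22} = -0.4000

The PACF at lag k is phi_{kk}, the last component of the solution
to the Yule-Walker system G_k phi = r_k where
  (G_k)_{ij} = rho(|i - j|), (r_k)_i = rho(i), i,j = 1..k.
Equivalently, Durbin-Levinson gives phi_{kk} iteratively:
  phi_{11} = rho(1)
  phi_{kk} = [rho(k) - sum_{j=1..k-1} phi_{k-1,j} rho(k-j)]
            / [1 - sum_{j=1..k-1} phi_{k-1,j} rho(j)],
  phi_{k,j} = phi_{k-1,j} - phi_{kk} phi_{k-1,k-j},  j = 1..k-1.
Step k = 1:
  phi_11 = rho(1) = 0.3214.
Step k = 2:
  phi_22 = [rho(2) - phi_11 rho(1)] / [1 - phi_11 rho(1)] = [-0.2554 - (0.3214)(0.3214)] / [1 - (0.3214)(0.3214)]
         = -0.35869796 / 0.89670204 = -0.4.
Therefore phi_{22} = -0.4000.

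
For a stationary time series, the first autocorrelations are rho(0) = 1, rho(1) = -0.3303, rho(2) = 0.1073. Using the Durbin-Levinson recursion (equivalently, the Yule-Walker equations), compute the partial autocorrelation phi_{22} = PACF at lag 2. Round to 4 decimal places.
\phi_{22} = -0.0020

The PACF at lag k is phi_{kk}, the last component of the solution
to the Yule-Walker system G_k phi = r_k where
  (G_k)_{ij} = rho(|i - j|), (r_k)_i = rho(i), i,j = 1..k.
Equivalently, Durbin-Levinson gives phi_{kk} iteratively:
  phi_{11} = rho(1)
  phi_{kk} = [rho(k) - sum_{j=1..k-1} phi_{k-1,j} rho(k-j)]
            / [1 - sum_{j=1..k-1} phi_{k-1,j} rho(j)],
  phi_{k,j} = phi_{k-1,j} - phi_{kk} phi_{k-1,k-j},  j = 1..k-1.
Step k = 1:
  phi_11 = rho(1) = -0.3303.
Step k = 2:
  phi_22 = [rho(2) - phi_11 rho(1)] / [1 - phi_11 rho(1)] = [0.1073 - (-0.3303)(-0.3303)] / [1 - (-0.3303)(-0.3303)]
         = -0.00179809 / 0.89090191 = -0.002.
Therefore phi_{22} = -0.0020.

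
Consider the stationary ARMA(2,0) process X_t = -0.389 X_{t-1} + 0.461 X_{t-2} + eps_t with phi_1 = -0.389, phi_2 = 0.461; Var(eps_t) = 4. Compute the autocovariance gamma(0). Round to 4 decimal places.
\gamma(0) = 10.6013

Multiply the model equation by X_{t-k} and take expectations. With theta_0 = psi_0 = 1 and psi_j the MA(infinity) weights, this gives
  gamma(k) - sum_i phi_i gamma(k-i) = c_k,
  c_k = sigma^2 * sum_{j=k..q} theta_j psi_{j-k}   (c_k = 0 for k > q),
using gamma(-m) = gamma(m).
Pure AR (q = 0): c_0 = sigma^2 = 4, c_k = 0 for k >= 1.
Equations for k = 0, 1, 2 (AR order 2, c_2 = 0):
  (E0) gamma(0) = phi_1 gamma(1) + phi_2 gamma(2) + c_0
  (E1) gamma(1) = phi_1 gamma(0) + phi_2 gamma(1) + c_1
  (E2) gamma(2) = phi_1 gamma(1) + phi_2 gamma(0)
From (E1): gamma(1) = A gamma(0) + B with
  A = phi_1 / (1 - phi_2) = -0.389 / 0.539 = -0.721707,   B = c_1 / (1 - phi_2) = 0 / 0.539 = 0.
Insert (E2) into (E0): gamma(0) (1 - phi_2^2) = phi_1 (1 + phi_2) gamma(1) + c_0.
  phi_1 (1 + phi_2) = (-0.389)(1.461) = -0.568329,   1 - phi_2^2 = 0.787479.
Replace gamma(1) by A gamma(0) + B and collect gamma(0):
  gamma(0) [0.787479 - (-0.568329)(-0.721707)] = c_0 = 4
  gamma(0) * 0.377312 = 4
  gamma(0) = 4 / 0.377312 = 10.601304.
Therefore gamma(0) = 10.6013 (to 4 decimal places).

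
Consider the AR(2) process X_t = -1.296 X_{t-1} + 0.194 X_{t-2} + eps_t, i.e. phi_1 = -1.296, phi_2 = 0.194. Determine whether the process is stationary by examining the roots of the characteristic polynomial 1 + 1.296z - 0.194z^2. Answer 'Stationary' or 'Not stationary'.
\text{Not stationary}

The AR(p) characteristic polynomial is P(z) = 1 + 1.296z - 0.194z^2.
Stationarity requires all roots to lie outside the unit circle, i.e. |z| > 1 for every root.
Set 1 + (1.296) z + (-0.194) z^2 = 0, i.e. a z^2 + b z + c = 0 with a = -0.194, b = 1.296, c = 1.
Discriminant D = b^2 - 4ac = (1.296)^2 - 4*(-0.194)*1 = 1.679616 - (-0.776) = 2.455616.
D >= 0, so the roots are real: z = (-b +/- sqrt(D)) / (2a) = (-1.296 +/- 1.567041) / (-0.388).
  z_1 = (-1.296 + 1.567041) / (-0.388) = -0.6986,   |z_1| = 0.6986.
  z_2 = (-1.296 - 1.567041) / (-0.388) = 7.379,   |z_2| = 7.379.
Moduli of all roots: 0.6986, 7.3790.
All moduli strictly greater than 1? No.
Verdict: Not stationary.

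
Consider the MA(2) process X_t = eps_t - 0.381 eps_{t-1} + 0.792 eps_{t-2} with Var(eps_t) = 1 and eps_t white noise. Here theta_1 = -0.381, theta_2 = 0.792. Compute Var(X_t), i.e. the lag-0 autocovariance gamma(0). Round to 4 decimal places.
\gamma(0) = 1.7724

For an MA(q) process X_t = eps_t + sum_i theta_i eps_{t-i} with
Var(eps_t) = sigma^2, the variance is
  gamma(0) = sigma^2 * (1 + sum_i theta_i^2).
  sum_i theta_i^2 = (-0.381)^2 + (0.792)^2 = 0.145161 + 0.627264 = 0.772425.
  gamma(0) = 1 * (1 + 0.772425) = 1 * 1.772425 = 1.772425, which rounds to 1.7724.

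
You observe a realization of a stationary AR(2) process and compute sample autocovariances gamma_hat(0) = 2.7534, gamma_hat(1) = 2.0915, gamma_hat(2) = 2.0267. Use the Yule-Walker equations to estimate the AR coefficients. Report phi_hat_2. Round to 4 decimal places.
\hat\phi_{2} = 0.3761

The Yule-Walker equations for an AR(p) process read, in matrix form,
  Gamma_p phi = r_p,   with   (Gamma_p)_{ij} = gamma(|i - j|),
                       (r_p)_i = gamma(i),   i,j = 1..p.
Substitute the sample gammas (Toeplitz matrix and right-hand side of size 2):
  Gamma_p = [[2.7534, 2.0915], [2.0915, 2.7534]]
  r_p     = [2.0915, 2.0267]
Written out:
  2.7534 phi_1 + 2.0915 phi_2 = 2.0915
  2.0915 phi_1 + 2.7534 phi_2 = 2.0267
Solve by Cramer's rule:
  det = gamma(0)^2 - gamma(1)^2 = (2.7534)^2 - (2.0915)^2 = 7.58121156 - 4.37437225 = 3.20683931
  phi_hat_1 = [gamma(1) gamma(0) - gamma(1) gamma(2)] / det = [(2.0915)(2.7534) - (2.0915)(2.0267)] / 3.20683931 = 1.51989305 / 3.20683931 = 0.474
  phi_hat_2 = [gamma(0) gamma(2) - gamma(1)^2] / det = [(2.7534)(2.0267) - (2.0915)^2] / 3.20683931 = 1.20594353 / 3.20683931 = 0.3761
So phi_hat = [0.4740, 0.3761].
Therefore phi_hat_2 = 0.3761.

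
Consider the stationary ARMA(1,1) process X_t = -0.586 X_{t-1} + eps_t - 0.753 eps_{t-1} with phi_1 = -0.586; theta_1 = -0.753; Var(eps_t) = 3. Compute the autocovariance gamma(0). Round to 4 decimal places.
\gamma(0) = 11.1918

Multiply the model equation by X_{t-k} and take expectations. With theta_0 = psi_0 = 1 and psi_j the MA(infinity) weights, this gives
  gamma(k) - sum_i phi_i gamma(k-i) = c_k,
  c_k = sigma^2 * sum_{j=k..q} theta_j psi_{j-k}   (c_k = 0 for k > q),
using gamma(-m) = gamma(m).
psi-weights needed (psi_j = theta_j + sum_i phi_i psi_{j-i}):
  psi_1 = theta_1 + phi_1 = -0.753 + (-0.586) = -1.339
Right-hand sides:
  c_0 = sigma^2 (1 + theta_1 psi_1) = 3 * (1 + (-0.753)(-1.339)) = 3 * 2.008267 = 6.024801
  c_1 = sigma^2 theta_1 = 3 * (-0.753) = -2.259
  c_2 = 0
Equations for k = 0 and k = 1 (AR order 1):
  gamma(0) = phi_1 gamma(1) + c_0
  gamma(1) = phi_1 gamma(0) + c_1
Substituting the second into the first: gamma(0) (1 - phi_1^2) = c_0 + phi_1 c_1, so
  gamma(0) = (c_0 + phi_1 c_1) / (1 - phi_1^2) = (6.024801 + (-0.586)(-2.259)) / (1 - (-0.586)^2) = 7.348575 / 0.656604 = 11.191791.
Therefore gamma(0) = 11.1918 (to 4 decimal places).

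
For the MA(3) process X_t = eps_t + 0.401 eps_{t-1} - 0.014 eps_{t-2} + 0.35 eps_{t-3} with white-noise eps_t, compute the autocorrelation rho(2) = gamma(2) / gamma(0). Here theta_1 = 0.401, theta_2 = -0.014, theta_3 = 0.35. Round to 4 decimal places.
\rho(2) = 0.0984

For an MA(q) process with theta_0 = 1, the autocovariance is
  gamma(k) = sigma^2 * sum_{i=0..q-k} theta_i * theta_{i+k},
and rho(k) = gamma(k) / gamma(0). Sigma^2 cancels.
  numerator   = (1)*(-0.014) + (0.401)*(0.35) = 0.12635.
  denominator = (1)^2 + (0.401)^2 + (-0.014)^2 + (0.35)^2 = 1.283497.
  rho(2) = 0.12635 / 1.283497 = 0.0984.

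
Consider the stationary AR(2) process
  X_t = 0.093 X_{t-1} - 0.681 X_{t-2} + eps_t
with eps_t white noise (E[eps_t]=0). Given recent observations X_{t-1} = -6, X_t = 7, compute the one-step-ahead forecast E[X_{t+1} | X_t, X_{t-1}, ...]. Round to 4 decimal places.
E[X_{t+1} \mid \mathcal F_t] = 4.7370

For an AR(p) model X_t = c + sum_i phi_i X_{t-i} + eps_t, the
one-step-ahead conditional mean is
  E[X_{t+1} | X_t, ...] = c + sum_i phi_i X_{t+1-i}.
Substitute known values:
  E[X_{t+1} | ...] = (0.093) * (7) + (-0.681) * (-6)
                   = 4.7370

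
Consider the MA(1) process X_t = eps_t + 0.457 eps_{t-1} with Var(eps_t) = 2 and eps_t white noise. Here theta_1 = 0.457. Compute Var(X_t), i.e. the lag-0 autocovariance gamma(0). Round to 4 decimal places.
\gamma(0) = 2.4177

For an MA(q) process X_t = eps_t + sum_i theta_i eps_{t-i} with
Var(eps_t) = sigma^2, the variance is
  gamma(0) = sigma^2 * (1 + sum_i theta_i^2).
  sum_i theta_i^2 = (0.457)^2 = 0.208849.
  gamma(0) = 2 * (1 + 0.208849) = 2 * 1.208849 = 2.417698, which rounds to 2.4177.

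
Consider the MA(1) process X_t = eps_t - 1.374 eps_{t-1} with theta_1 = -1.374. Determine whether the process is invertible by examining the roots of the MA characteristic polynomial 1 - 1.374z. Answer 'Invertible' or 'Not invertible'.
\text{Not invertible}

The MA(q) characteristic polynomial is P(z) = 1 - 1.374z.
Invertibility requires all roots to lie outside the unit circle, i.e. |z| > 1 for every root.
This is linear in z: 1 + (-1.374) z = 0  =>  z = -1/(-1.374) = 0.727802,  |z| = 0.727802.
Moduli of all roots: 0.7278.
All moduli strictly greater than 1? No.
Verdict: Not invertible.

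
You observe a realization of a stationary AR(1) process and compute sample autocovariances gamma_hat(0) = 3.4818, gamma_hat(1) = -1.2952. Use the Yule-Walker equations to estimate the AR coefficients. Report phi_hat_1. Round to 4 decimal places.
\hat\phi_{1} = -0.3720

The Yule-Walker equations for an AR(p) process read, in matrix form,
  Gamma_p phi = r_p,   with   (Gamma_p)_{ij} = gamma(|i - j|),
                       (r_p)_i = gamma(i),   i,j = 1..p.
Substitute the sample gammas (Toeplitz matrix and right-hand side of size 1):
  Gamma_p = [[3.4818]]
  r_p     = [-1.2952]
With p = 1 this is the single equation gamma(0) phi_1 = gamma(1):
  phi_hat_1 = gamma(1) / gamma(0) = -1.2952 / 3.4818 = -0.3720.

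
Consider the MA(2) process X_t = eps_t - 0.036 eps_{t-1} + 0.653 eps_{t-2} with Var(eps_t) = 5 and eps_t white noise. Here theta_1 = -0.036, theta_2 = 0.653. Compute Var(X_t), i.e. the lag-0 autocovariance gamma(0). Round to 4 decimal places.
\gamma(0) = 7.1385

For an MA(q) process X_t = eps_t + sum_i theta_i eps_{t-i} with
Var(eps_t) = sigma^2, the variance is
  gamma(0) = sigma^2 * (1 + sum_i theta_i^2).
  sum_i theta_i^2 = (-0.036)^2 + (0.653)^2 = 0.001296 + 0.426409 = 0.427705.
  gamma(0) = 5 * (1 + 0.427705) = 5 * 1.427705 = 7.138525, which rounds to 7.1385.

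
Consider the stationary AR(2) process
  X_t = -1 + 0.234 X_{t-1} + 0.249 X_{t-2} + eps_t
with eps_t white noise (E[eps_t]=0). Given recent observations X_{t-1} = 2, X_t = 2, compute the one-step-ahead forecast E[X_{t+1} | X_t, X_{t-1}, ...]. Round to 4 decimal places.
E[X_{t+1} \mid \mathcal F_t] = -0.0340

For an AR(p) model X_t = c + sum_i phi_i X_{t-i} + eps_t, the
one-step-ahead conditional mean is
  E[X_{t+1} | X_t, ...] = c + sum_i phi_i X_{t+1-i}.
Substitute known values:
  E[X_{t+1} | ...] = -1 + (0.234) * (2) + (0.249) * (2)
                   = -0.0340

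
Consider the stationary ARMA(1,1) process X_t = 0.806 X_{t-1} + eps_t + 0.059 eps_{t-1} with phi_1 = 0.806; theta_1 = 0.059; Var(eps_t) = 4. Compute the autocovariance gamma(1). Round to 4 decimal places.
\gamma(1) = 10.3451

Multiply the model equation by X_{t-k} and take expectations. With theta_0 = psi_0 = 1 and psi_j the MA(infinity) weights, this gives
  gamma(k) - sum_i phi_i gamma(k-i) = c_k,
  c_k = sigma^2 * sum_{j=k..q} theta_j psi_{j-k}   (c_k = 0 for k > q),
using gamma(-m) = gamma(m).
psi-weights needed (psi_j = theta_j + sum_i phi_i psi_{j-i}):
  psi_1 = theta_1 + phi_1 = 0.059 + (0.806) = 0.865
Right-hand sides:
  c_0 = sigma^2 (1 + theta_1 psi_1) = 4 * (1 + (0.059)(0.865)) = 4 * 1.051035 = 4.20414
  c_1 = sigma^2 theta_1 = 4 * (0.059) = 0.236
  c_2 = 0
Equations for k = 0 and k = 1 (AR order 1):
  gamma(0) = phi_1 gamma(1) + c_0
  gamma(1) = phi_1 gamma(0) + c_1
Substituting the second into the first: gamma(0) (1 - phi_1^2) = c_0 + phi_1 c_1, so
  gamma(0) = (c_0 + phi_1 c_1) / (1 - phi_1^2) = (4.20414 + (0.806)(0.236)) / (1 - (0.806)^2) = 4.394356 / 0.350364 = 12.542259.
  gamma(1) = phi_1 gamma(0) + c_1 = (0.806)(12.542259) + (0.236) = 10.345061.
Therefore gamma(1) = 10.3451 (to 4 decimal places).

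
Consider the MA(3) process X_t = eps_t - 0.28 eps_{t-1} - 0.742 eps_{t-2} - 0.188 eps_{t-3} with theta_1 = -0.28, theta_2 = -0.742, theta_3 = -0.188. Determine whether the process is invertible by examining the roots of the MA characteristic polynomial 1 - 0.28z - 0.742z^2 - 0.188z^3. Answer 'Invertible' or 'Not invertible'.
\text{Not invertible}

The MA(q) characteristic polynomial is P(z) = 1 - 0.28z - 0.742z^2 - 0.188z^3.
Invertibility requires all roots to lie outside the unit circle, i.e. |z| > 1 for every root.
Degree 3: look for a simple real root z0 first, then factor out (1 - z/z0) and solve the remaining quadratic.
Testing z0 = -2.5: P(-2.5) = 1 + (-0.28)(-2.5) + (-0.742)(-2.5)^2 + (-0.188)(-2.5)^3
  = 1 + (0.7) + (-4.6375) + (2.9375) = 0.  So z_0 = -2.5 is a root, |z_0| = 2.5.
Divide out the factor (1 + 0.4 z) = (1 - z/z0) (since 1/z0 = -0.4):
  P(z) = (1 + 0.4 z)(1 + (-0.68) z + (-0.47) z^2)
  [check: z-coef -0.68 - (-0.4) = -0.28; z^2-coef -0.47 - (-0.4)(-0.68) = -0.742; z^3-coef -(-0.4)(-0.47) = -0.188.]
Remaining roots from the quadratic factor 1 + (-0.68) z + (-0.47) z^2:
  Set 1 + (-0.68) z + (-0.47) z^2 = 0, i.e. a z^2 + b z + c = 0 with a = -0.47, b = -0.68, c = 1.
  Discriminant D = b^2 - 4ac = (-0.68)^2 - 4*(-0.47)*1 = 0.4624 - (-1.88) = 2.3424.
  D >= 0, so the roots are real: z = (-b +/- sqrt(D)) / (2a) = (0.68 +/- 1.53049) / (-0.94).
    z_1 = (0.68 + 1.53049) / (-0.94) = -2.3516,   |z_1| = 2.3516.
    z_2 = (0.68 - 1.53049) / (-0.94) = 0.9048,   |z_2| = 0.9048.
Moduli of all roots: 2.5000, 2.3516, 0.9048.
All moduli strictly greater than 1? No.
Verdict: Not invertible.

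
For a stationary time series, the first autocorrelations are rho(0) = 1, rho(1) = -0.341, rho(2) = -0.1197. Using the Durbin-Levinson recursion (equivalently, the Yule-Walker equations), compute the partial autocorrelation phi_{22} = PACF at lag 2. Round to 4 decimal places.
\phi_{22} = -0.2670

The PACF at lag k is phi_{kk}, the last component of the solution
to the Yule-Walker system G_k phi = r_k where
  (G_k)_{ij} = rho(|i - j|), (r_k)_i = rho(i), i,j = 1..k.
Equivalently, Durbin-Levinson gives phi_{kk} iteratively:
  phi_{11} = rho(1)
  phi_{kk} = [rho(k) - sum_{j=1..k-1} phi_{k-1,j} rho(k-j)]
            / [1 - sum_{j=1..k-1} phi_{k-1,j} rho(j)],
  phi_{k,j} = phi_{k-1,j} - phi_{kk} phi_{k-1,k-j},  j = 1..k-1.
Step k = 1:
  phi_11 = rho(1) = -0.341.
Step k = 2:
  phi_22 = [rho(2) - phi_11 rho(1)] / [1 - phi_11 rho(1)] = [-0.1197 - (-0.341)(-0.341)] / [1 - (-0.341)(-0.341)]
         = -0.235981 / 0.883719 = -0.267.
Therefore phi_{22} = -0.2670.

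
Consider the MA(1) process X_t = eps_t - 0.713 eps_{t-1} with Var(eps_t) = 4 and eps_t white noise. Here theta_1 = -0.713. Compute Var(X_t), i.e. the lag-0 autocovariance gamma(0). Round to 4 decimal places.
\gamma(0) = 6.0335

For an MA(q) process X_t = eps_t + sum_i theta_i eps_{t-i} with
Var(eps_t) = sigma^2, the variance is
  gamma(0) = sigma^2 * (1 + sum_i theta_i^2).
  sum_i theta_i^2 = (-0.713)^2 = 0.508369.
  gamma(0) = 4 * (1 + 0.508369) = 4 * 1.508369 = 6.033476, which rounds to 6.0335.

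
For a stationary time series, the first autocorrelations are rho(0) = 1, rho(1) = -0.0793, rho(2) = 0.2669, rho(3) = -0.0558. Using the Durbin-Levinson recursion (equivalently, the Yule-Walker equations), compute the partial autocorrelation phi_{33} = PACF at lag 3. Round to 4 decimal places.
\phi_{33} = -0.0210

The PACF at lag k is phi_{kk}, the last component of the solution
to the Yule-Walker system G_k phi = r_k where
  (G_k)_{ij} = rho(|i - j|), (r_k)_i = rho(i), i,j = 1..k.
Equivalently, Durbin-Levinson gives phi_{kk} iteratively:
  phi_{11} = rho(1)
  phi_{kk} = [rho(k) - sum_{j=1..k-1} phi_{k-1,j} rho(k-j)]
            / [1 - sum_{j=1..k-1} phi_{k-1,j} rho(j)],
  phi_{k,j} = phi_{k-1,j} - phi_{kk} phi_{k-1,k-j},  j = 1..k-1.
Step k = 1:
  phi_11 = rho(1) = -0.0793.
Step k = 2:
  phi_22 = [rho(2) - phi_11 rho(1)] / [1 - phi_11 rho(1)] = [0.2669 - (-0.0793)(-0.0793)] / [1 - (-0.0793)(-0.0793)]
         = 0.26061151 / 0.99371151 = 0.262261.
  Update: phi_21 = phi_11 - phi_22 phi_11 = -0.0793 - (0.262261)(-0.0793) = -0.058503.
Step k = 3:
  phi_33 = [rho(3) - phi_21 rho(2) - phi_22 rho(1)] / [1 - phi_21 rho(1) - phi_22 rho(2)]
    numerator   = -0.0558 - (-0.058503)(0.2669) - (0.262261)(-0.0793) = -0.01938835
    denominator = 1 - (-0.058503)(-0.0793) - (0.262261)(0.2669) = 0.92536334
  phi_33 = -0.01938835 / 0.92536334 = -0.021.
Therefore phi_{33} = -0.0210.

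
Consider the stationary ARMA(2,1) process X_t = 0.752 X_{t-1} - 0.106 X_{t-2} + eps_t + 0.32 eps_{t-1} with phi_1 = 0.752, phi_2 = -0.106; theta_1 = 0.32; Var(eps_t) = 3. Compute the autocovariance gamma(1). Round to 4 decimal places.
\gamma(1) = 6.7671

Multiply the model equation by X_{t-k} and take expectations. With theta_0 = psi_0 = 1 and psi_j the MA(infinity) weights, this gives
  gamma(k) - sum_i phi_i gamma(k-i) = c_k,
  c_k = sigma^2 * sum_{j=k..q} theta_j psi_{j-k}   (c_k = 0 for k > q),
using gamma(-m) = gamma(m).
psi-weights needed (psi_j = theta_j + sum_i phi_i psi_{j-i}):
  psi_1 = theta_1 + phi_1 = 0.32 + (0.752) = 1.072
Right-hand sides:
  c_0 = sigma^2 (1 + theta_1 psi_1) = 3 * (1 + (0.32)(1.072)) = 3 * 1.34304 = 4.02912
  c_1 = sigma^2 theta_1 = 3 * (0.32) = 0.96
  c_2 = 0
Equations for k = 0, 1, 2 (AR order 2, c_2 = 0):
  (E0) gamma(0) = phi_1 gamma(1) + phi_2 gamma(2) + c_0
  (E1) gamma(1) = phi_1 gamma(0) + phi_2 gamma(1) + c_1
  (E2) gamma(2) = phi_1 gamma(1) + phi_2 gamma(0)
From (E1): gamma(1) = A gamma(0) + B with
  A = phi_1 / (1 - phi_2) = 0.752 / 1.106 = 0.679928,   B = c_1 / (1 - phi_2) = 0.96 / 1.106 = 0.867993.
Insert (E2) into (E0): gamma(0) (1 - phi_2^2) = phi_1 (1 + phi_2) gamma(1) + c_0.
  phi_1 (1 + phi_2) = (0.752)(0.894) = 0.672288,   1 - phi_2^2 = 0.988764.
Replace gamma(1) by A gamma(0) + B and collect gamma(0):
  gamma(0) [0.988764 - (0.672288)(0.679928)] = (0.672288)(0.867993) + 4.02912
  gamma(0) * 0.531657 = 4.612661
  gamma(0) = 4.612661 / 0.531657 = 8.676013.
  gamma(1) = A gamma(0) + B = (0.679928)(8.676013) + (0.867993) = 6.767054.
Therefore gamma(1) = 6.7671 (to 4 decimal places).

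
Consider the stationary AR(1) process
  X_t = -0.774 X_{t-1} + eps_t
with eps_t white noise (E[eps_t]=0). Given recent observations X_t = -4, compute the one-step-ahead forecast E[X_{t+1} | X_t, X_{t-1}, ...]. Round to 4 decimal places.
E[X_{t+1} \mid \mathcal F_t] = 3.0960

For an AR(p) model X_t = c + sum_i phi_i X_{t-i} + eps_t, the
one-step-ahead conditional mean is
  E[X_{t+1} | X_t, ...] = c + sum_i phi_i X_{t+1-i}.
Substitute known values:
  E[X_{t+1} | ...] = (-0.774) * (-4)
                   = 3.0960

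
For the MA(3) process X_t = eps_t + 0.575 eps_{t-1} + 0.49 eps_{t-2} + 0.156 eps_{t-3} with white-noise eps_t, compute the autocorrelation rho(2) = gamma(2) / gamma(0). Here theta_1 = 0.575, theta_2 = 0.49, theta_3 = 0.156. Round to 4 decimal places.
\rho(2) = 0.3634

For an MA(q) process with theta_0 = 1, the autocovariance is
  gamma(k) = sigma^2 * sum_{i=0..q-k} theta_i * theta_{i+k},
and rho(k) = gamma(k) / gamma(0). Sigma^2 cancels.
  numerator   = (1)*(0.49) + (0.575)*(0.156) = 0.5797.
  denominator = (1)^2 + (0.575)^2 + (0.49)^2 + (0.156)^2 = 1.595061.
  rho(2) = 0.5797 / 1.595061 = 0.3634.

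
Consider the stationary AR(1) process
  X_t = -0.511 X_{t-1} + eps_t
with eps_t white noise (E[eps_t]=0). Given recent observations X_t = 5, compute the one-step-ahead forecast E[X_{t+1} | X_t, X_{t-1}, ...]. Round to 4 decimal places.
E[X_{t+1} \mid \mathcal F_t] = -2.5550

For an AR(p) model X_t = c + sum_i phi_i X_{t-i} + eps_t, the
one-step-ahead conditional mean is
  E[X_{t+1} | X_t, ...] = c + sum_i phi_i X_{t+1-i}.
Substitute known values:
  E[X_{t+1} | ...] = (-0.511) * (5)
                   = -2.5550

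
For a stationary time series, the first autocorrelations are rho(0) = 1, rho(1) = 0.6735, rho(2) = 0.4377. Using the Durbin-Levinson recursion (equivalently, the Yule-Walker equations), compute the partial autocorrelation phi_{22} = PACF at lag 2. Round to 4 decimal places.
\phi_{22} = -0.0291

The PACF at lag k is phi_{kk}, the last component of the solution
to the Yule-Walker system G_k phi = r_k where
  (G_k)_{ij} = rho(|i - j|), (r_k)_i = rho(i), i,j = 1..k.
Equivalently, Durbin-Levinson gives phi_{kk} iteratively:
  phi_{11} = rho(1)
  phi_{kk} = [rho(k) - sum_{j=1..k-1} phi_{k-1,j} rho(k-j)]
            / [1 - sum_{j=1..k-1} phi_{k-1,j} rho(j)],
  phi_{k,j} = phi_{k-1,j} - phi_{kk} phi_{k-1,k-j},  j = 1..k-1.
Step k = 1:
  phi_11 = rho(1) = 0.6735.
Step k = 2:
  phi_22 = [rho(2) - phi_11 rho(1)] / [1 - phi_11 rho(1)] = [0.4377 - (0.6735)(0.6735)] / [1 - (0.6735)(0.6735)]
         = -0.01590225 / 0.54639775 = -0.0291.
Therefore phi_{22} = -0.0291.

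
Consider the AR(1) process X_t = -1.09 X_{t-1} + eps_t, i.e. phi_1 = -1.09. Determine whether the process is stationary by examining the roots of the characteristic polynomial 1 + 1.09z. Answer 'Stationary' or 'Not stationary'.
\text{Not stationary}

The AR(p) characteristic polynomial is P(z) = 1 + 1.09z.
Stationarity requires all roots to lie outside the unit circle, i.e. |z| > 1 for every root.
This is linear in z: 1 + (1.09) z = 0  =>  z = -1/(1.09) = -0.917431,  |z| = 0.917431.
Moduli of all roots: 0.9174.
All moduli strictly greater than 1? No.
Verdict: Not stationary.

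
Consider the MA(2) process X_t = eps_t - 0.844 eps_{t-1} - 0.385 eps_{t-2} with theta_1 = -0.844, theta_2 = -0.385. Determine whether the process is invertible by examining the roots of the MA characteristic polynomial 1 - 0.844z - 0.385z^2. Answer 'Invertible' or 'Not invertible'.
\text{Not invertible}

The MA(q) characteristic polynomial is P(z) = 1 - 0.844z - 0.385z^2.
Invertibility requires all roots to lie outside the unit circle, i.e. |z| > 1 for every root.
Set 1 + (-0.844) z + (-0.385) z^2 = 0, i.e. a z^2 + b z + c = 0 with a = -0.385, b = -0.844, c = 1.
Discriminant D = b^2 - 4ac = (-0.844)^2 - 4*(-0.385)*1 = 0.712336 - (-1.54) = 2.252336.
D >= 0, so the roots are real: z = (-b +/- sqrt(D)) / (2a) = (0.844 +/- 1.500778) / (-0.77).
  z_1 = (0.844 + 1.500778) / (-0.77) = -3.0452,   |z_1| = 3.0452.
  z_2 = (0.844 - 1.500778) / (-0.77) = 0.853,   |z_2| = 0.853.
Moduli of all roots: 3.0452, 0.8530.
All moduli strictly greater than 1? No.
Verdict: Not invertible.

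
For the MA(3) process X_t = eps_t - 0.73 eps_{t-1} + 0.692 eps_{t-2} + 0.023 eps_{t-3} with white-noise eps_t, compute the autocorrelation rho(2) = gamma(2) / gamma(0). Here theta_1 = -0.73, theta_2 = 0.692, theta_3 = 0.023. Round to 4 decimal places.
\rho(2) = 0.3355

For an MA(q) process with theta_0 = 1, the autocovariance is
  gamma(k) = sigma^2 * sum_{i=0..q-k} theta_i * theta_{i+k},
and rho(k) = gamma(k) / gamma(0). Sigma^2 cancels.
  numerator   = (1)*(0.692) + (-0.73)*(0.023) = 0.67521.
  denominator = (1)^2 + (-0.73)^2 + (0.692)^2 + (0.023)^2 = 2.012293.
  rho(2) = 0.67521 / 2.012293 = 0.3355.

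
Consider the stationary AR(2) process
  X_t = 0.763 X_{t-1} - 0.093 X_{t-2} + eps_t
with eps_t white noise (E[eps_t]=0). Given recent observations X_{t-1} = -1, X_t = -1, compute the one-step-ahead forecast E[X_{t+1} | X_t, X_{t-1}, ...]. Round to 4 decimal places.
E[X_{t+1} \mid \mathcal F_t] = -0.6700

For an AR(p) model X_t = c + sum_i phi_i X_{t-i} + eps_t, the
one-step-ahead conditional mean is
  E[X_{t+1} | X_t, ...] = c + sum_i phi_i X_{t+1-i}.
Substitute known values:
  E[X_{t+1} | ...] = (0.763) * (-1) + (-0.093) * (-1)
                   = -0.6700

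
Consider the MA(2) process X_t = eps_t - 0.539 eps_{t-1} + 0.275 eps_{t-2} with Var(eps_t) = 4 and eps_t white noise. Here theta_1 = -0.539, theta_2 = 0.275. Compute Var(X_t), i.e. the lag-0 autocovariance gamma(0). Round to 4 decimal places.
\gamma(0) = 5.4646

For an MA(q) process X_t = eps_t + sum_i theta_i eps_{t-i} with
Var(eps_t) = sigma^2, the variance is
  gamma(0) = sigma^2 * (1 + sum_i theta_i^2).
  sum_i theta_i^2 = (-0.539)^2 + (0.275)^2 = 0.290521 + 0.075625 = 0.366146.
  gamma(0) = 4 * (1 + 0.366146) = 4 * 1.366146 = 5.464584, which rounds to 5.4646.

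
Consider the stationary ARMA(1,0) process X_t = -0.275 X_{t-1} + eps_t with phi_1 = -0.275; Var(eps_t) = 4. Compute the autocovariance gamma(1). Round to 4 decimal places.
\gamma(1) = -1.1900

Multiply the model equation by X_{t-k} and take expectations. With theta_0 = psi_0 = 1 and psi_j the MA(infinity) weights, this gives
  gamma(k) - sum_i phi_i gamma(k-i) = c_k,
  c_k = sigma^2 * sum_{j=k..q} theta_j psi_{j-k}   (c_k = 0 for k > q),
using gamma(-m) = gamma(m).
Pure AR (q = 0): c_0 = sigma^2 = 4, c_k = 0 for k >= 1.
Equations for k = 0 and k = 1 (AR order 1):
  gamma(0) = phi_1 gamma(1) + c_0
  gamma(1) = phi_1 gamma(0) + c_1
Substituting the second into the first: gamma(0) (1 - phi_1^2) = c_0 + phi_1 c_1, so
  gamma(0) = c_0 / (1 - phi_1^2) = 4 / (1 - (-0.275)^2) = 4 / 0.924375 = 4.327248.
  gamma(1) = phi_1 gamma(0) = (-0.275)(4.327248) = -1.189993.
Therefore gamma(1) = -1.1900 (to 4 decimal places).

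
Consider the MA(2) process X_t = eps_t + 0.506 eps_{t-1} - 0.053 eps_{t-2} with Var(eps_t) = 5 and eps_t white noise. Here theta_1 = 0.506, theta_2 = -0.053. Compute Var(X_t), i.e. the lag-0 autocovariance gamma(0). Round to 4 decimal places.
\gamma(0) = 6.2942

For an MA(q) process X_t = eps_t + sum_i theta_i eps_{t-i} with
Var(eps_t) = sigma^2, the variance is
  gamma(0) = sigma^2 * (1 + sum_i theta_i^2).
  sum_i theta_i^2 = (0.506)^2 + (-0.053)^2 = 0.256036 + 0.002809 = 0.258845.
  gamma(0) = 5 * (1 + 0.258845) = 5 * 1.258845 = 6.294225, which rounds to 6.2942.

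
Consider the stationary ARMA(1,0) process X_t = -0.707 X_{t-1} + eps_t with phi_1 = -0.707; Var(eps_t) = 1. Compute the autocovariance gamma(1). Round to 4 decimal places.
\gamma(1) = -1.4136

Multiply the model equation by X_{t-k} and take expectations. With theta_0 = psi_0 = 1 and psi_j the MA(infinity) weights, this gives
  gamma(k) - sum_i phi_i gamma(k-i) = c_k,
  c_k = sigma^2 * sum_{j=k..q} theta_j psi_{j-k}   (c_k = 0 for k > q),
using gamma(-m) = gamma(m).
Pure AR (q = 0): c_0 = sigma^2 = 1, c_k = 0 for k >= 1.
Equations for k = 0 and k = 1 (AR order 1):
  gamma(0) = phi_1 gamma(1) + c_0
  gamma(1) = phi_1 gamma(0) + c_1
Substituting the second into the first: gamma(0) (1 - phi_1^2) = c_0 + phi_1 c_1, so
  gamma(0) = c_0 / (1 - phi_1^2) = 1 / (1 - (-0.707)^2) = 1 / 0.500151 = 1.999396.
  gamma(1) = phi_1 gamma(0) = (-0.707)(1.999396) = -1.413573.
Therefore gamma(1) = -1.4136 (to 4 decimal places).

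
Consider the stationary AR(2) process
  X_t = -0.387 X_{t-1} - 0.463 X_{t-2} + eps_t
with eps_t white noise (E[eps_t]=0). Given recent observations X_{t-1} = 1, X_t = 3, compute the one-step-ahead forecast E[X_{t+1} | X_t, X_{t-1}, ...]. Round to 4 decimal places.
E[X_{t+1} \mid \mathcal F_t] = -1.6240

For an AR(p) model X_t = c + sum_i phi_i X_{t-i} + eps_t, the
one-step-ahead conditional mean is
  E[X_{t+1} | X_t, ...] = c + sum_i phi_i X_{t+1-i}.
Substitute known values:
  E[X_{t+1} | ...] = (-0.387) * (3) + (-0.463) * (1)
                   = -1.6240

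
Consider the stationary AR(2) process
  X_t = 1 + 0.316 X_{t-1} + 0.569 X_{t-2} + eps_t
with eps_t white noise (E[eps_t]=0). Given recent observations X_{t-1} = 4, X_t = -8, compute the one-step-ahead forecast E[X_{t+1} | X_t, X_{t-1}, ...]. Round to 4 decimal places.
E[X_{t+1} \mid \mathcal F_t] = 0.7480

For an AR(p) model X_t = c + sum_i phi_i X_{t-i} + eps_t, the
one-step-ahead conditional mean is
  E[X_{t+1} | X_t, ...] = c + sum_i phi_i X_{t+1-i}.
Substitute known values:
  E[X_{t+1} | ...] = 1 + (0.316) * (-8) + (0.569) * (4)
                   = 0.7480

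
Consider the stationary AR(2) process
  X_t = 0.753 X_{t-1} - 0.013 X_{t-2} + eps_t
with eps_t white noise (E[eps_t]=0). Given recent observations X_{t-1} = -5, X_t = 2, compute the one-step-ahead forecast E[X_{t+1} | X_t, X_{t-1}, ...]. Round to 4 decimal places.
E[X_{t+1} \mid \mathcal F_t] = 1.5710

For an AR(p) model X_t = c + sum_i phi_i X_{t-i} + eps_t, the
one-step-ahead conditional mean is
  E[X_{t+1} | X_t, ...] = c + sum_i phi_i X_{t+1-i}.
Substitute known values:
  E[X_{t+1} | ...] = (0.753) * (2) + (-0.013) * (-5)
                   = 1.5710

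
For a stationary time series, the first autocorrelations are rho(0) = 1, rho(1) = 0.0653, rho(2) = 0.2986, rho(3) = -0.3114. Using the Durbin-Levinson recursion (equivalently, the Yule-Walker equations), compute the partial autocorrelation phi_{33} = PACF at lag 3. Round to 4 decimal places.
\phi_{33} = -0.3790

The PACF at lag k is phi_{kk}, the last component of the solution
to the Yule-Walker system G_k phi = r_k where
  (G_k)_{ij} = rho(|i - j|), (r_k)_i = rho(i), i,j = 1..k.
Equivalently, Durbin-Levinson gives phi_{kk} iteratively:
  phi_{11} = rho(1)
  phi_{kk} = [rho(k) - sum_{j=1..k-1} phi_{k-1,j} rho(k-j)]
            / [1 - sum_{j=1..k-1} phi_{k-1,j} rho(j)],
  phi_{k,j} = phi_{k-1,j} - phi_{kk} phi_{k-1,k-j},  j = 1..k-1.
Step k = 1:
  phi_11 = rho(1) = 0.0653.
Step k = 2:
  phi_22 = [rho(2) - phi_11 rho(1)] / [1 - phi_11 rho(1)] = [0.2986 - (0.0653)(0.0653)] / [1 - (0.0653)(0.0653)]
         = 0.29433591 / 0.99573591 = 0.295596.
  Update: phi_21 = phi_11 - phi_22 phi_11 = 0.0653 - (0.295596)(0.0653) = 0.045998.
Step k = 3:
  phi_33 = [rho(3) - phi_21 rho(2) - phi_22 rho(1)] / [1 - phi_21 rho(1) - phi_22 rho(2)]
    numerator   = -0.3114 - (0.045998)(0.2986) - (0.295596)(0.0653) = -0.34443731
    denominator = 1 - (0.045998)(0.0653) - (0.295596)(0.2986) = 0.90873129
  phi_33 = -0.34443731 / 0.90873129 = -0.379.
Therefore phi_{33} = -0.3790.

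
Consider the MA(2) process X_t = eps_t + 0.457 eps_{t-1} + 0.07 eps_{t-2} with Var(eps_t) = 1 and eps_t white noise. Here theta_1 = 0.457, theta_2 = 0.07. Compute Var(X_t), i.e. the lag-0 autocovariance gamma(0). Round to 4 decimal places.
\gamma(0) = 1.2137

For an MA(q) process X_t = eps_t + sum_i theta_i eps_{t-i} with
Var(eps_t) = sigma^2, the variance is
  gamma(0) = sigma^2 * (1 + sum_i theta_i^2).
  sum_i theta_i^2 = (0.457)^2 + (0.07)^2 = 0.208849 + 0.0049 = 0.213749.
  gamma(0) = 1 * (1 + 0.213749) = 1 * 1.213749 = 1.213749, which rounds to 1.2137.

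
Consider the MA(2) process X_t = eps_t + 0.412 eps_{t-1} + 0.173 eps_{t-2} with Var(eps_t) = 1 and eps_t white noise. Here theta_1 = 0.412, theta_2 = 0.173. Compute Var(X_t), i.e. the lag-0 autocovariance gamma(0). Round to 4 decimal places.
\gamma(0) = 1.1997

For an MA(q) process X_t = eps_t + sum_i theta_i eps_{t-i} with
Var(eps_t) = sigma^2, the variance is
  gamma(0) = sigma^2 * (1 + sum_i theta_i^2).
  sum_i theta_i^2 = (0.412)^2 + (0.173)^2 = 0.169744 + 0.029929 = 0.199673.
  gamma(0) = 1 * (1 + 0.199673) = 1 * 1.199673 = 1.199673, which rounds to 1.1997.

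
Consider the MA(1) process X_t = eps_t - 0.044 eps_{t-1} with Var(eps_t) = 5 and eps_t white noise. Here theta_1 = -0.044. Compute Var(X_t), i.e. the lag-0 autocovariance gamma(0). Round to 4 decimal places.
\gamma(0) = 5.0097

For an MA(q) process X_t = eps_t + sum_i theta_i eps_{t-i} with
Var(eps_t) = sigma^2, the variance is
  gamma(0) = sigma^2 * (1 + sum_i theta_i^2).
  sum_i theta_i^2 = (-0.044)^2 = 0.001936.
  gamma(0) = 5 * (1 + 0.001936) = 5 * 1.001936 = 5.00968, which rounds to 5.0097.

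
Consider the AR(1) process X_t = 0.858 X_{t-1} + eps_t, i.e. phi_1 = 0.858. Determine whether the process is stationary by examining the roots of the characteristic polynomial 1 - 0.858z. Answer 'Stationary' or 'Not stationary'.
\text{Stationary}

The AR(p) characteristic polynomial is P(z) = 1 - 0.858z.
Stationarity requires all roots to lie outside the unit circle, i.e. |z| > 1 for every root.
This is linear in z: 1 + (-0.858) z = 0  =>  z = -1/(-0.858) = 1.165501,  |z| = 1.165501.
Moduli of all roots: 1.1655.
All moduli strictly greater than 1? Yes.
Verdict: Stationary.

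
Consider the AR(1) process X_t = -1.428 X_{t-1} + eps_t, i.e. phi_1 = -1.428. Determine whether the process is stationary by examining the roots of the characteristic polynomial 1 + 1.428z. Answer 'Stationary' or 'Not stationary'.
\text{Not stationary}

The AR(p) characteristic polynomial is P(z) = 1 + 1.428z.
Stationarity requires all roots to lie outside the unit circle, i.e. |z| > 1 for every root.
This is linear in z: 1 + (1.428) z = 0  =>  z = -1/(1.428) = -0.70028,  |z| = 0.70028.
Moduli of all roots: 0.7003.
All moduli strictly greater than 1? No.
Verdict: Not stationary.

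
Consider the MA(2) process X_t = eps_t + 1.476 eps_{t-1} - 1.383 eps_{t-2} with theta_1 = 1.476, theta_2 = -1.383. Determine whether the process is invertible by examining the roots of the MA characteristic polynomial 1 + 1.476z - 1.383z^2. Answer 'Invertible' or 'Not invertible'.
\text{Not invertible}

The MA(q) characteristic polynomial is P(z) = 1 + 1.476z - 1.383z^2.
Invertibility requires all roots to lie outside the unit circle, i.e. |z| > 1 for every root.
Set 1 + (1.476) z + (-1.383) z^2 = 0, i.e. a z^2 + b z + c = 0 with a = -1.383, b = 1.476, c = 1.
Discriminant D = b^2 - 4ac = (1.476)^2 - 4*(-1.383)*1 = 2.178576 - (-5.532) = 7.710576.
D >= 0, so the roots are real: z = (-b +/- sqrt(D)) / (2a) = (-1.476 +/- 2.776792) / (-2.766).
  z_1 = (-1.476 + 2.776792) / (-2.766) = -0.4703,   |z_1| = 0.4703.
  z_2 = (-1.476 - 2.776792) / (-2.766) = 1.5375,   |z_2| = 1.5375.
Moduli of all roots: 0.4703, 1.5375.
All moduli strictly greater than 1? No.
Verdict: Not invertible.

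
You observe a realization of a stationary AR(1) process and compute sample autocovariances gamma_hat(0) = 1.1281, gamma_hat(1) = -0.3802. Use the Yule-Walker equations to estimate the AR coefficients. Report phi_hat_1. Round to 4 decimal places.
\hat\phi_{1} = -0.3370

The Yule-Walker equations for an AR(p) process read, in matrix form,
  Gamma_p phi = r_p,   with   (Gamma_p)_{ij} = gamma(|i - j|),
                       (r_p)_i = gamma(i),   i,j = 1..p.
Substitute the sample gammas (Toeplitz matrix and right-hand side of size 1):
  Gamma_p = [[1.1281]]
  r_p     = [-0.3802]
With p = 1 this is the single equation gamma(0) phi_1 = gamma(1):
  phi_hat_1 = gamma(1) / gamma(0) = -0.3802 / 1.1281 = -0.3370.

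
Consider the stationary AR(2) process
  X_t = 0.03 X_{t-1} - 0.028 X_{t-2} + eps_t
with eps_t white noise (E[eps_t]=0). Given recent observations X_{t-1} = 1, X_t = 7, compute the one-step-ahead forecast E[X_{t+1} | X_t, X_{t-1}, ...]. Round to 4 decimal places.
E[X_{t+1} \mid \mathcal F_t] = 0.1820

For an AR(p) model X_t = c + sum_i phi_i X_{t-i} + eps_t, the
one-step-ahead conditional mean is
  E[X_{t+1} | X_t, ...] = c + sum_i phi_i X_{t+1-i}.
Substitute known values:
  E[X_{t+1} | ...] = (0.03) * (7) + (-0.028) * (1)
                   = 0.1820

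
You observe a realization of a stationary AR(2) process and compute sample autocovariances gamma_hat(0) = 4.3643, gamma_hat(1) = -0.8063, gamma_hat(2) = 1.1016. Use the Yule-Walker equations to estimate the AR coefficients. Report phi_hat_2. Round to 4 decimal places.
\hat\phi_{2} = 0.2260

The Yule-Walker equations for an AR(p) process read, in matrix form,
  Gamma_p phi = r_p,   with   (Gamma_p)_{ij} = gamma(|i - j|),
                       (r_p)_i = gamma(i),   i,j = 1..p.
Substitute the sample gammas (Toeplitz matrix and right-hand side of size 2):
  Gamma_p = [[4.3643, -0.8063], [-0.8063, 4.3643]]
  r_p     = [-0.8063, 1.1016]
Written out:
  4.3643 phi_1 - 0.8063 phi_2 = -0.8063
  -0.8063 phi_1 + 4.3643 phi_2 = 1.1016
Solve by Cramer's rule:
  det = gamma(0)^2 - gamma(1)^2 = (4.3643)^2 - (-0.8063)^2 = 19.04711449 - 0.65011969 = 18.3969948
  phi_hat_1 = [gamma(1) gamma(0) - gamma(1) gamma(2)] / det = [(-0.8063)(4.3643) - (-0.8063)(1.1016)] / 18.3969948 = -2.63071501 / 18.3969948 = -0.143
  phi_hat_2 = [gamma(0) gamma(2) - gamma(1)^2] / det = [(4.3643)(1.1016) - (-0.8063)^2] / 18.3969948 = 4.15759319 / 18.3969948 = 0.226
So phi_hat = [-0.1430, 0.2260].
Therefore phi_hat_2 = 0.2260.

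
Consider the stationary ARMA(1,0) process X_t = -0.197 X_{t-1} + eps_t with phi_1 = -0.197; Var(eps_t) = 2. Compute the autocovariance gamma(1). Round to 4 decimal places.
\gamma(1) = -0.4099

Multiply the model equation by X_{t-k} and take expectations. With theta_0 = psi_0 = 1 and psi_j the MA(infinity) weights, this gives
  gamma(k) - sum_i phi_i gamma(k-i) = c_k,
  c_k = sigma^2 * sum_{j=k..q} theta_j psi_{j-k}   (c_k = 0 for k > q),
using gamma(-m) = gamma(m).
Pure AR (q = 0): c_0 = sigma^2 = 2, c_k = 0 for k >= 1.
Equations for k = 0 and k = 1 (AR order 1):
  gamma(0) = phi_1 gamma(1) + c_0
  gamma(1) = phi_1 gamma(0) + c_1
Substituting the second into the first: gamma(0) (1 - phi_1^2) = c_0 + phi_1 c_1, so
  gamma(0) = c_0 / (1 - phi_1^2) = 2 / (1 - (-0.197)^2) = 2 / 0.961191 = 2.080752.
  gamma(1) = phi_1 gamma(0) = (-0.197)(2.080752) = -0.409908.
Therefore gamma(1) = -0.4099 (to 4 decimal places).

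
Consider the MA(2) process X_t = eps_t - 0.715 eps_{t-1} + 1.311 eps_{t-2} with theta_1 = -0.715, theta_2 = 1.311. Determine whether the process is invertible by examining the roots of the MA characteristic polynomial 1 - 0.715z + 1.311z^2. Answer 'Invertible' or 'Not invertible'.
\text{Not invertible}

The MA(q) characteristic polynomial is P(z) = 1 - 0.715z + 1.311z^2.
Invertibility requires all roots to lie outside the unit circle, i.e. |z| > 1 for every root.
Set 1 + (-0.715) z + (1.311) z^2 = 0, i.e. a z^2 + b z + c = 0 with a = 1.311, b = -0.715, c = 1.
Discriminant D = b^2 - 4ac = (-0.715)^2 - 4*(1.311)*1 = 0.511225 - (5.244) = -4.732775.
D < 0, so the roots are the complex-conjugate pair z = (-b +/- i sqrt(-D)) / (2a) = 0.2727 +/- 0.8297i.
For a conjugate pair |z|^2 = z * conj(z) = (product of roots) = c/a = 1/(1.311) = 0.762777, so |z| = sqrt(0.762777) = 0.8734 for both roots.
Moduli of all roots: 0.8734, 0.8734.
All moduli strictly greater than 1? No.
Verdict: Not invertible.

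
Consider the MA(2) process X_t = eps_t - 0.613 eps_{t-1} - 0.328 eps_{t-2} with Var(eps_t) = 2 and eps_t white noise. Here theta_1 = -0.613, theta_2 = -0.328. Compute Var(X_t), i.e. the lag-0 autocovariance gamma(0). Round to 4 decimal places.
\gamma(0) = 2.9667

For an MA(q) process X_t = eps_t + sum_i theta_i eps_{t-i} with
Var(eps_t) = sigma^2, the variance is
  gamma(0) = sigma^2 * (1 + sum_i theta_i^2).
  sum_i theta_i^2 = (-0.613)^2 + (-0.328)^2 = 0.375769 + 0.107584 = 0.483353.
  gamma(0) = 2 * (1 + 0.483353) = 2 * 1.483353 = 2.966706, which rounds to 2.9667.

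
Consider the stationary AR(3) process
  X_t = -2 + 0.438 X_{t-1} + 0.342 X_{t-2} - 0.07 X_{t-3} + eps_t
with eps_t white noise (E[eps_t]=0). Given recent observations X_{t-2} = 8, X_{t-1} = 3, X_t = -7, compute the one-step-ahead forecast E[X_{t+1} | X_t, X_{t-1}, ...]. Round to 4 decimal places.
E[X_{t+1} \mid \mathcal F_t] = -4.6000

For an AR(p) model X_t = c + sum_i phi_i X_{t-i} + eps_t, the
one-step-ahead conditional mean is
  E[X_{t+1} | X_t, ...] = c + sum_i phi_i X_{t+1-i}.
Substitute known values:
  E[X_{t+1} | ...] = -2 + (0.438) * (-7) + (0.342) * (3) + (-0.07) * (8)
                   = -4.6000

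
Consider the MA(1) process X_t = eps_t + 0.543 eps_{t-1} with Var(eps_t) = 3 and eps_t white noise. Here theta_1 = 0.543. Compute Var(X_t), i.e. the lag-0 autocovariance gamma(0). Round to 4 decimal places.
\gamma(0) = 3.8845

For an MA(q) process X_t = eps_t + sum_i theta_i eps_{t-i} with
Var(eps_t) = sigma^2, the variance is
  gamma(0) = sigma^2 * (1 + sum_i theta_i^2).
  sum_i theta_i^2 = (0.543)^2 = 0.294849.
  gamma(0) = 3 * (1 + 0.294849) = 3 * 1.294849 = 3.884547, which rounds to 3.8845.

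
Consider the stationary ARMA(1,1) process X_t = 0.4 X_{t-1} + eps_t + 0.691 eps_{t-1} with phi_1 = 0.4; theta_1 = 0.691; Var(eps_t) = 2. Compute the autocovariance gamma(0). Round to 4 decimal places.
\gamma(0) = 4.8340

Multiply the model equation by X_{t-k} and take expectations. With theta_0 = psi_0 = 1 and psi_j the MA(infinity) weights, this gives
  gamma(k) - sum_i phi_i gamma(k-i) = c_k,
  c_k = sigma^2 * sum_{j=k..q} theta_j psi_{j-k}   (c_k = 0 for k > q),
using gamma(-m) = gamma(m).
psi-weights needed (psi_j = theta_j + sum_i phi_i psi_{j-i}):
  psi_1 = theta_1 + phi_1 = 0.691 + (0.4) = 1.091
Right-hand sides:
  c_0 = sigma^2 (1 + theta_1 psi_1) = 2 * (1 + (0.691)(1.091)) = 2 * 1.753881 = 3.507762
  c_1 = sigma^2 theta_1 = 2 * (0.691) = 1.382
  c_2 = 0
Equations for k = 0 and k = 1 (AR order 1):
  gamma(0) = phi_1 gamma(1) + c_0
  gamma(1) = phi_1 gamma(0) + c_1
Substituting the second into the first: gamma(0) (1 - phi_1^2) = c_0 + phi_1 c_1, so
  gamma(0) = (c_0 + phi_1 c_1) / (1 - phi_1^2) = (3.507762 + (0.4)(1.382)) / (1 - (0.4)^2) = 4.060562 / 0.84 = 4.834002.
Therefore gamma(0) = 4.8340 (to 4 decimal places).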